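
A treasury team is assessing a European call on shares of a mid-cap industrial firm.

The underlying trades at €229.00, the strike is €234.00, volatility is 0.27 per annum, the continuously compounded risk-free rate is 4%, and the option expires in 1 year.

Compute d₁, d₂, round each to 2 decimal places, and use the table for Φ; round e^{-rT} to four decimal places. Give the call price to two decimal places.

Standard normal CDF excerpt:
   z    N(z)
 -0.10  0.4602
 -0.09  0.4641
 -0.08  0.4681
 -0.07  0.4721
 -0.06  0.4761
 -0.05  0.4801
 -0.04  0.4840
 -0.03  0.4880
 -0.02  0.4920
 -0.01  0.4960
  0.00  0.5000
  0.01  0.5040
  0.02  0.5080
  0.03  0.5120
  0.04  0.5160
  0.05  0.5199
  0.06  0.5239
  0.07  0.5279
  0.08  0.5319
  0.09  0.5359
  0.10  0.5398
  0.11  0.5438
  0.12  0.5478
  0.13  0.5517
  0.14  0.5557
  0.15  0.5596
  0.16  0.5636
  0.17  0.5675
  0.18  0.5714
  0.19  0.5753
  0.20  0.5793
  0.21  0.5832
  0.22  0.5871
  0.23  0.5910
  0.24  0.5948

T = 1;  σ√T = 0.2700
ln(S/K) + (r + σ²/2)T = ln(229/234) + (0.04 + 0.27²/2)·1 = -0.0216 + 0.0765 = 0.0549
d₁ = 0.0549 / 0.2700 = 0.2032 → 0.20
d₂ = d₁ − σ√T = 0.2032 − 0.2700 = -0.0668 → -0.07
e^(−rT) = e^(−0.04·1) = 0.9608
C = 229·N(0.20) − 234·0.9608·N(-0.07) = 229·0.5793 − 234·0.9608·0.4721 = 132.6597 − 106.1409 = 26.5188

€26.52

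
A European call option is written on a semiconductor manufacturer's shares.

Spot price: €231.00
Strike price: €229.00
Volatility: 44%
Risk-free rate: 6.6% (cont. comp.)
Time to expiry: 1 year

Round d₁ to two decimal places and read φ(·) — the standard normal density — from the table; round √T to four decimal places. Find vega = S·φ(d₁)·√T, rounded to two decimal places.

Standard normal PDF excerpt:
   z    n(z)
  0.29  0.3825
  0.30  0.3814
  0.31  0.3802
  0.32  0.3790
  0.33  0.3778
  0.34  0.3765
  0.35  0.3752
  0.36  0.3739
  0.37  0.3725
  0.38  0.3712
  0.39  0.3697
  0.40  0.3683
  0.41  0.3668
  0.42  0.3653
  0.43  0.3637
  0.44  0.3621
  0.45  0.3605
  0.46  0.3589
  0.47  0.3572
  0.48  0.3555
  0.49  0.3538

85.40

σ√T = 0.44 × 1.0000 = 0.4400
d₁ = [ln(231/229) + (0.066 + ½·0.44²)·1] / (σ√T) = (0.0087 + 0.1628) / 0.4400 = 0.3898 ≈ 0.39
√T = √1 = 1.0000
φ(d₁) = φ(0.39) = 0.3697
vega = S·φ(d₁)·√T = 231·0.3697·1.0000 = 85.4007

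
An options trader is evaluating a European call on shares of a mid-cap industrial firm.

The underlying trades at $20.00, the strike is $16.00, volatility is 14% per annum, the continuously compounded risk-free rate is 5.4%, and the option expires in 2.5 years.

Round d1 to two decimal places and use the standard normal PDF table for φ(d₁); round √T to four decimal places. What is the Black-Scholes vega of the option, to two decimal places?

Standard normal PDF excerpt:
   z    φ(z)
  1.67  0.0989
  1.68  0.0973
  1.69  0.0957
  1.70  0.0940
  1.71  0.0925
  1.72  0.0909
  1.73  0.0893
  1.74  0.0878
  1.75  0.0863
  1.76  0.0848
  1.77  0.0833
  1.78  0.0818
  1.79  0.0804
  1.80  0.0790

σ√T = 0.14 × 1.5811 = 0.2214
d₁ = [ln(20/16) + (0.054 + 0.14²/2)·2.5] / 0.2214 = [0.2231 + 0.1595] / 0.2214 = 1.7286 which rounds to 1.73
√T = √2.5 = 1.5811
φ(d₁) = φ(1.73) = 0.0893
vega = S·φ(d₁)·√T = 20·0.0893·1.5811 = 2.8238

2.82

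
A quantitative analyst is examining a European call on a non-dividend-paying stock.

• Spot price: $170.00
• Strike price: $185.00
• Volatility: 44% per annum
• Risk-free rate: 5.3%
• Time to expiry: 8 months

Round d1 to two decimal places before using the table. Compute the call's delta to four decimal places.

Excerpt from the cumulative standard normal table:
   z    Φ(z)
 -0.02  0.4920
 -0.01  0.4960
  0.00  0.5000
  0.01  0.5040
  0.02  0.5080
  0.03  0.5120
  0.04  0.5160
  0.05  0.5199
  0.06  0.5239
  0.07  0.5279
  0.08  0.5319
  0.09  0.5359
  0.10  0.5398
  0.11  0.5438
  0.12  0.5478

σ√T = 0.44·√0.6667 = 0.3593
d₁ = [ln(170/185) + (0.053 + 0.44²/2)·0.6667] / 0.3593 = [-0.0846 + 0.0999] / 0.3593 = 0.0426 ⇒ 0.04
N(d₁) = N(0.04) = 0.5160
Δ_call = N(d₁) = 0.5160

0.5160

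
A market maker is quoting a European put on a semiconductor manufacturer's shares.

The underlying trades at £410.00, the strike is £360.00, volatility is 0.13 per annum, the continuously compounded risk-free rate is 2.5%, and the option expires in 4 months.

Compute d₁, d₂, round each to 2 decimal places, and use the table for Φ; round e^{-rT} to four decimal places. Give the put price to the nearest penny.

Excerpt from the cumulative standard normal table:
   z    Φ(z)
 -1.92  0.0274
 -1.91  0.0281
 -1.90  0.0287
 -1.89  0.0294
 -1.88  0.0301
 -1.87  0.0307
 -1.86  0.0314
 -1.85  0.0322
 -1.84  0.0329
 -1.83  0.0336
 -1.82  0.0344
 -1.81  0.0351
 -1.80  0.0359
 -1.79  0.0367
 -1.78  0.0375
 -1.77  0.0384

£0.19

T = 0.3333;  σ√T = 0.0751
d₁ = [ln(410/360) + (0.025 + 0.13²/2)·0.3333] / 0.0751 = [0.1301 + 0.0112] / 0.0751 = 1.8813 ⇒ 1.88
d₂ = d₁ − σ√T = 1.8813 − 0.0751 = 1.8063 ⇒ 1.81
e^(−rT) = e^(−0.025·0.3333) = 0.9917
N(−d₂) = N(-1.81) = 0.0351;  N(−d₁) = N(-1.88) = 0.0301
P = 360·0.9917·0.0351 − 410·0.0301 = 12.5311 − 12.3410 = 0.1901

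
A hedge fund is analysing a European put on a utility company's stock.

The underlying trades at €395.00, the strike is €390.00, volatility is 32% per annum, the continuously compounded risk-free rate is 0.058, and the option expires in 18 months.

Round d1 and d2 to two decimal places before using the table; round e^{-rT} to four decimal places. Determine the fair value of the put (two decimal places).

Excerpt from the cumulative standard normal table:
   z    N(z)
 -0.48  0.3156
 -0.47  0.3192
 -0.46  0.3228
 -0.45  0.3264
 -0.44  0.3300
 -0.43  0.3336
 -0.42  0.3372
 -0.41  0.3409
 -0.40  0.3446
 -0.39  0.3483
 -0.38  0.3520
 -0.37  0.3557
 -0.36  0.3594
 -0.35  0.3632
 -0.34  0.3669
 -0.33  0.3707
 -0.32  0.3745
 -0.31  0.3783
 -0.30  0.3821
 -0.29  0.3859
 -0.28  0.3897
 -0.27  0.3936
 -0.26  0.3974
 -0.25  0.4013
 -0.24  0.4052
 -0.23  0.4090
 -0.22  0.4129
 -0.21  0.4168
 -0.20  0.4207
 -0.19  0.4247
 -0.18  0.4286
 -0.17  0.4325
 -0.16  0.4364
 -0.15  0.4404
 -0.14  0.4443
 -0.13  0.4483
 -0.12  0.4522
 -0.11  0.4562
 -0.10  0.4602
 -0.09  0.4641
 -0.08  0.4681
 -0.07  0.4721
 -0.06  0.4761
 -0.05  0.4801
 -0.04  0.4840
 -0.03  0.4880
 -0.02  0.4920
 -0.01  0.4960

σ√T = 0.32 × 1.2247 = 0.3919
d₁ = [ln(395/390) + (0.058 + 0.32²/2)·1.5] / 0.3919 = [0.0127 + 0.1638] / 0.3919 = 0.4504 which rounds to 0.45
d₂ = d₁ − σ√T = 0.4504 − 0.3919 = 0.0585 which rounds to 0.06
e^(−rT) = e^(−0.058·1.5) = 0.9167
N(−d₂) = N(-0.06) = 0.4761;  N(−d₁) = N(-0.45) = 0.3264
P = 390·0.9167·0.4761 − 395·0.3264 = 170.2119 − 128.9280 = 41.2839

€41.28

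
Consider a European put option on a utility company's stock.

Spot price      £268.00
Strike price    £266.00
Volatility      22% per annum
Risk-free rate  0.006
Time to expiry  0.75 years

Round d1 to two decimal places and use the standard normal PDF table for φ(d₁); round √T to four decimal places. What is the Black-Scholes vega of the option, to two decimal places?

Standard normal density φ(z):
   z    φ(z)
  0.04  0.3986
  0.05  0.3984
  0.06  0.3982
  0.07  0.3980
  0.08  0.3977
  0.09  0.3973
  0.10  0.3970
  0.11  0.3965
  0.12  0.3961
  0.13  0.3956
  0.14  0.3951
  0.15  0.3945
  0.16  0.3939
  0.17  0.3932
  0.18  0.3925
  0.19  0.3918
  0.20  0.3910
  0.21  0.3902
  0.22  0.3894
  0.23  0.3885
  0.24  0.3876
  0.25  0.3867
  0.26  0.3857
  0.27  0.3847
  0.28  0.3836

σ√T = 0.22 × 0.8660 = 0.1905
d₁ = [ln(268/266) + (0.006 + ½·0.22²)·0.75] / (σ√T) = (0.0075 + 0.0226) / 0.1905 = 0.1582 → 0.16
√T = √0.75 = 0.8660
φ(d₁) = φ(0.16) = 0.3939
vega = S·φ(d₁)·√T = 268·0.3939·0.8660 = 91.4195

91.42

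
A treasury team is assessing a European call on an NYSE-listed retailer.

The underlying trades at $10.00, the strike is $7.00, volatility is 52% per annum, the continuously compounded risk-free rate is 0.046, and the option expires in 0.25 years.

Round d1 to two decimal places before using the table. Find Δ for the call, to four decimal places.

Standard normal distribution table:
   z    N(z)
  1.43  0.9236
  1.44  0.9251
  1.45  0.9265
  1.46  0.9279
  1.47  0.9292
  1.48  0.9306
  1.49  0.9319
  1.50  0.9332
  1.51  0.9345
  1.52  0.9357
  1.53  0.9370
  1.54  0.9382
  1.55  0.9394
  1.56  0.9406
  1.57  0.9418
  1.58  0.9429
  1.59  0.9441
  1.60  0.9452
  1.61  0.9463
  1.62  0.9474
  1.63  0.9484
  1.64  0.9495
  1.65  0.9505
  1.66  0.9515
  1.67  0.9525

0.9394

σ√T = 0.52·√0.25 = 0.2600
d₁ = [ln(10/7) + (0.046 + ½·0.52²)·0.25] / (σ√T) = (0.3567 + 0.0453) / 0.2600 = 1.5461 → 1.55
N(d₁) = N(1.55) = 0.9394
Δ_call = N(d₁) = 0.9394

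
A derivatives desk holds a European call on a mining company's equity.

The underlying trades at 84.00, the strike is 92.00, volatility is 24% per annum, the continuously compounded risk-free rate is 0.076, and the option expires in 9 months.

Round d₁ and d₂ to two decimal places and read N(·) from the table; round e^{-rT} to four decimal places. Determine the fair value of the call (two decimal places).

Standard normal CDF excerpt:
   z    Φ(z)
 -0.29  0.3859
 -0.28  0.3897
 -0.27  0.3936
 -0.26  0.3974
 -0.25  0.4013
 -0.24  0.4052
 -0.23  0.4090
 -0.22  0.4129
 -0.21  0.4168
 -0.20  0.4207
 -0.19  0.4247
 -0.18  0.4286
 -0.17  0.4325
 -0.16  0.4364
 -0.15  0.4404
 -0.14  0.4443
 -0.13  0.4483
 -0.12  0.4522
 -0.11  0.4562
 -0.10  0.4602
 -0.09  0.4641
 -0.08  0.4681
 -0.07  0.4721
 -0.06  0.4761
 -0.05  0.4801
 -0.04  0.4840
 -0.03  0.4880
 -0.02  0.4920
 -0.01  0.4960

5.79

T = 0.75;  σ√T = 0.2078
d₁ = [ln(84/92) + (0.076 + 0.24²/2)·0.75] / 0.2078 = [-0.0910 + 0.0786] / 0.2078 = -0.0595 ≈ -0.06
d₂ = d₁ − σ√T = -0.0595 − 0.2078 = -0.2674 ≈ -0.27
exp(−rT) = exp(−0.076·0.75) = 0.9446
N(d₁) = N(-0.06) = 0.4761;  N(d₂) = N(-0.27) = 0.3936
C = 84·0.4761 − 92·0.9446·0.3936 = 39.9924 − 34.2051 = 5.7873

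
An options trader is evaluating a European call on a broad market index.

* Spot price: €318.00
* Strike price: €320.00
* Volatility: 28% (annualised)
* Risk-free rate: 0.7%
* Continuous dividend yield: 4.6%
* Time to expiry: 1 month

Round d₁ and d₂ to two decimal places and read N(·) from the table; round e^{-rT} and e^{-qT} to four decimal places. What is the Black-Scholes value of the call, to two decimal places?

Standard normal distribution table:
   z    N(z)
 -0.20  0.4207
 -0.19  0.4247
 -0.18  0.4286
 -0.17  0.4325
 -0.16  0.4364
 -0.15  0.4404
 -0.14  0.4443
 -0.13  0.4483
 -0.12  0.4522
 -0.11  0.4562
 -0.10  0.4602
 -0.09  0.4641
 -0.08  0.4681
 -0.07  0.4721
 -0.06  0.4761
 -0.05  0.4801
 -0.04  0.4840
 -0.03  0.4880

σ√T = 0.28 × 0.2887 = 0.0808
d₁ = [ln(318/320) + (0.007 − 0.046 + 0.28²/2)·0.08333] / 0.0808 = [-0.0063 + 0.0000] / 0.0808 = -0.0774 ≈ -0.08
d₂ = d₁ − σ√T = -0.0774 − 0.0808 = -0.1582 ≈ -0.16
exp(−qT) = exp(−0.046·0.08333) = 0.9962;  exp(−rT) = exp(−0.007·0.08333) = 0.9994
C = 318·0.9962·N(-0.08) − 320·0.9994·N(-0.16) = 318·0.9962·0.4681 − 320·0.9994·0.4364 = 148.2901 − 139.5642 = 8.7259

€8.73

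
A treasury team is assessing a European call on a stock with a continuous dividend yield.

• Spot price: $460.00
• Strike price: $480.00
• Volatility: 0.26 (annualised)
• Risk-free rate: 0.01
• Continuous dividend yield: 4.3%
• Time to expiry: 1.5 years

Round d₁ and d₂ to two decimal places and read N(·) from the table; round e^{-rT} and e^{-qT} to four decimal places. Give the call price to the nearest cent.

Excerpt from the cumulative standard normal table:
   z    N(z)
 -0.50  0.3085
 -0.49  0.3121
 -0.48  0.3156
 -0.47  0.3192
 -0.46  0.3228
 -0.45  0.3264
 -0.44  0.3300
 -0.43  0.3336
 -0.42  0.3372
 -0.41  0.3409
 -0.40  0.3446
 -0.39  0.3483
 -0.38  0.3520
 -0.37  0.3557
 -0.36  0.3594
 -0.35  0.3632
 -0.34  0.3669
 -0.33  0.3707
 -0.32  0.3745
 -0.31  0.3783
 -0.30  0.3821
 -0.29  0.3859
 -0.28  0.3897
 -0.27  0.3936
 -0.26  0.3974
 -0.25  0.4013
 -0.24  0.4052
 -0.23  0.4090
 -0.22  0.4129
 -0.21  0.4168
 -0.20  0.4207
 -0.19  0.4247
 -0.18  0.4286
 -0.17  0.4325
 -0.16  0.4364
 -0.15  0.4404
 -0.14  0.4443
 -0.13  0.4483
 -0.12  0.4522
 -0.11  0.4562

$38.99

T = 1.5;  σ√T = 0.3184
d₁ = [ln(460/480) + (0.01 − 0.043 + ½·0.26²)·1.5] / (σ√T) = (-0.0426 + 0.0012) / 0.3184 = -0.1299 ≈ -0.13
d₂ = -0.1299 − 0.3184 = -0.4483 ≈ -0.45
e^(−qT) = e^(−0.043·1.5) = 0.9375;  e^(−rT) = e^(−0.01·1.5) = 0.9851
N(d₁) = N(-0.13) = 0.4483;  N(d₂) = N(-0.45) = 0.3264
C = 460·0.9375·0.4483 − 480·0.9851·0.3264 = 193.3294 − 154.3376 = 38.9918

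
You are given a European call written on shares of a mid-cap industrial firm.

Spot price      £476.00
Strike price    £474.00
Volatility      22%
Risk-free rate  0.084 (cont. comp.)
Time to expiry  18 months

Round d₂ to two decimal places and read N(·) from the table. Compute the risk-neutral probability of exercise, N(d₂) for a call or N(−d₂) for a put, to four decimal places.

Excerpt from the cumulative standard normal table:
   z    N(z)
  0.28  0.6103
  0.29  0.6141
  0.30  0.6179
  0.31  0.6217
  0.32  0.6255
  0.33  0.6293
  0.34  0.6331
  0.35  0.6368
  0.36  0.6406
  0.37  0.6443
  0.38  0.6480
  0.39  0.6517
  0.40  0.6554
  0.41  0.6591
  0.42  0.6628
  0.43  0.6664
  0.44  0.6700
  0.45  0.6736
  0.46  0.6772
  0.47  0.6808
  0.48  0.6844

0.6368

σ√T = 0.22 × 1.2247 = 0.2694
ln(S/K) + (r + σ²/2)T = ln(476/474) + (0.084 + 0.22²/2)·1.5 = 0.0042 + 0.1623 = 0.1665
d₁ = 0.1665 / 0.2694 = 0.6180 ⇒ 0.62
d₂ = d₁ − σ√T = 0.6180 − 0.2694 = 0.3485 ⇒ 0.35
Pr(exercise) under Q = N(d₂) = 0.6368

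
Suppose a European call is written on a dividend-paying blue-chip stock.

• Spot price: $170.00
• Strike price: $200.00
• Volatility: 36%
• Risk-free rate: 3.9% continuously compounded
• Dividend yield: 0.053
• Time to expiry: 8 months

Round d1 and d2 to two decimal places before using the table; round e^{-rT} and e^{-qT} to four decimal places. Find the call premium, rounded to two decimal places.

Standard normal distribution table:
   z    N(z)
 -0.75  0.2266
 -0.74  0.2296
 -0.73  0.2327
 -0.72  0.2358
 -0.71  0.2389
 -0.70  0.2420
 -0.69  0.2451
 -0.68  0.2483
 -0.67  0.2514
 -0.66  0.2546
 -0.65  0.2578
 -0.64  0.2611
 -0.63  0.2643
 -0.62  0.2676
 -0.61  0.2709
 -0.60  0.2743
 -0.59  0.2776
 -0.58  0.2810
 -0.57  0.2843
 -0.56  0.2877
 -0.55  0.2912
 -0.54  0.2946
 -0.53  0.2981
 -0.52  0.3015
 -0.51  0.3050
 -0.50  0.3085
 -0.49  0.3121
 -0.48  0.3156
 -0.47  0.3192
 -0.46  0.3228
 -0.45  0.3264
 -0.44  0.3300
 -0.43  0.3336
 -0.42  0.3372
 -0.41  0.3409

$8.81

σ√T = 0.36·√0.6667 = 0.2939
d₁ = [ln(170/200) + (0.039 − 0.053 + 0.36²/2)·0.6667] / 0.2939 = [-0.1625 + 0.0339] / 0.2939 = -0.4377 ⇒ -0.44
d₂ = d₁ − σ√T = -0.4377 − 0.2939 = -0.7316 ⇒ -0.73
e^(−qT) = e^(−0.053·0.6667) = 0.9653;  e^(−rT) = e^(−0.039·0.6667) = 0.9743
N(d₁) = N(-0.44) = 0.3300;  N(d₂) = N(-0.73) = 0.2327
C = 170·0.9653·0.3300 − 200·0.9743·0.2327 = 54.1533 − 45.3439 = 8.8094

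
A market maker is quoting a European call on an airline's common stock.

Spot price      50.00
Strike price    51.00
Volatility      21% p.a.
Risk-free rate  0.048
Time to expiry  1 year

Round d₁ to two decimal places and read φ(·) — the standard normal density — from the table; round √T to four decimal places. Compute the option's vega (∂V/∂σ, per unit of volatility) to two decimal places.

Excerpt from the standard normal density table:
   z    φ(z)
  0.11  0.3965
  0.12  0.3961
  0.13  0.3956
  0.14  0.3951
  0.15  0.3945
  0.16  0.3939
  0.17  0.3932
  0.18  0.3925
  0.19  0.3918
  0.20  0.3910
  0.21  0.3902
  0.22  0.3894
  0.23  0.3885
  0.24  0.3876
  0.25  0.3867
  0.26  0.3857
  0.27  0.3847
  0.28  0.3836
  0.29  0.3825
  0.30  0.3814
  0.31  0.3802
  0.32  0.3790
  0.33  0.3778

19.38

σ√T = 0.21·√1 = 0.2100
ln(S/K) + (r + σ²/2)T = ln(50/51) + (0.048 + 0.21²/2)·1 = -0.0198 + 0.0701 = 0.0502
d₁ = 0.0502 / 0.2100 = 0.2393 → 0.24
√T = √1 = 1.0000
φ(d₁) = φ(0.24) = 0.3876
vega = S·φ(d₁)·√T = 50·0.3876·1.0000 = 19.3800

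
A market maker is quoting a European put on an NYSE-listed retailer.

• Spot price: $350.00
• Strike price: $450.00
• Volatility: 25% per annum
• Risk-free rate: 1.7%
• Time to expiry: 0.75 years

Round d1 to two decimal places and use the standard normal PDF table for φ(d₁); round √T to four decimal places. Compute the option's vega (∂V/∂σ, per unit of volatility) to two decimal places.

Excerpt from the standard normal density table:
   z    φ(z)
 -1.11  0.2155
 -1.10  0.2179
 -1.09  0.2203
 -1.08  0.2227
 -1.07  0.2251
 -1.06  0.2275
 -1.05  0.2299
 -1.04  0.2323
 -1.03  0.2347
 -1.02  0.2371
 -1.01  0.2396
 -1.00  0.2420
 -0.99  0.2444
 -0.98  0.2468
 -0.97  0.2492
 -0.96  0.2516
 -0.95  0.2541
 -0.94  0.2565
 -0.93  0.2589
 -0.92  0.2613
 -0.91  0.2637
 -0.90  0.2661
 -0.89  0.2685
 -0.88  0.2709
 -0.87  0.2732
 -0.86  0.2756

74.08

σ√T = 0.25 × 0.8660 = 0.2165
d₁ = [ln(350/450) + (0.017 + 0.25²/2)·0.75] / 0.2165 = [-0.2513 + 0.0362] / 0.2165 = -0.9936 ≈ -0.99
√T = √0.75 = 0.8660
φ(d₁) = φ(-0.99) = 0.2444
vega = S·φ(d₁)·√T = 350·0.2444·0.8660 = 74.0776
(Call and put vega coincide under Black-Scholes.)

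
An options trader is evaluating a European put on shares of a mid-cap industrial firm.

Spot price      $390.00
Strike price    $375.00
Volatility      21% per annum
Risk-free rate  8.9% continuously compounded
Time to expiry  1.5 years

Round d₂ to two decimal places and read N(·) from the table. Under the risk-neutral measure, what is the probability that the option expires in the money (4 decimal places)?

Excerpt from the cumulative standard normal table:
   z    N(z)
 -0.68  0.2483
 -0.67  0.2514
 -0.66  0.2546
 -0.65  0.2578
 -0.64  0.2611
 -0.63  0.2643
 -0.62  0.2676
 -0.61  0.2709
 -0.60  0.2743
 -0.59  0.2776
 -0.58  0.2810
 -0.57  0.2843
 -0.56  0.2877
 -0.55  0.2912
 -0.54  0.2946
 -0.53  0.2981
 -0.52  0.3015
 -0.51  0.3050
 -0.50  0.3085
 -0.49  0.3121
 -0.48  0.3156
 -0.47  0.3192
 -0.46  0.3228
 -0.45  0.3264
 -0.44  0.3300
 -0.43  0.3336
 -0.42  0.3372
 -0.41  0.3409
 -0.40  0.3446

0.2946

σ√T = 0.21·√1.5 = 0.2572
d₁ = [ln(390/375) + (0.089 + ½·0.21²)·1.5] / (σ√T) = (0.0392 + 0.1666) / 0.2572 = 0.8001 ⇒ 0.80
d₂ = 0.8001 − 0.2572 = 0.5430 ⇒ 0.54
Risk-neutral Pr[S_T < K] = N(−d₂) = N(-0.54) = 0.2946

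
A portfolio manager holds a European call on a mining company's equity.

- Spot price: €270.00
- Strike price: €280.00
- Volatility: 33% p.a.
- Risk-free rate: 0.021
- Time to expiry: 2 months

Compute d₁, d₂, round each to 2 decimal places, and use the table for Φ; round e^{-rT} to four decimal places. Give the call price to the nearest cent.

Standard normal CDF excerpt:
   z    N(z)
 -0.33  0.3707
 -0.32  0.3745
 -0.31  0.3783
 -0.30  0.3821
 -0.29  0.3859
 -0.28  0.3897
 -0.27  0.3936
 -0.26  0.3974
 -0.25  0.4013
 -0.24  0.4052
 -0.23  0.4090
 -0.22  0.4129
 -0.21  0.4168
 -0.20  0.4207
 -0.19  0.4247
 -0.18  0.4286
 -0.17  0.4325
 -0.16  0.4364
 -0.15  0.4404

€10.17

T = 0.1667;  σ√T = 0.1347
ln(S/K) + (r + σ²/2)T = ln(270/280) + (0.021 + 0.33²/2)·0.1667 = -0.0364 + 0.0126 = -0.0238
d₁ = -0.0238 / 0.1347 = -0.1766 ≈ -0.18
d₂ = d₁ − σ√T = -0.1766 − 0.1347 = -0.3113 ≈ -0.31
e^(−rT) = e^(−0.021·0.1667) = 0.9965
N(d₁) = N(-0.18) = 0.4286;  N(d₂) = N(-0.31) = 0.3783
C = 270·0.4286 − 280·0.9965·0.3783 = 115.7220 − 105.5533 = 10.1687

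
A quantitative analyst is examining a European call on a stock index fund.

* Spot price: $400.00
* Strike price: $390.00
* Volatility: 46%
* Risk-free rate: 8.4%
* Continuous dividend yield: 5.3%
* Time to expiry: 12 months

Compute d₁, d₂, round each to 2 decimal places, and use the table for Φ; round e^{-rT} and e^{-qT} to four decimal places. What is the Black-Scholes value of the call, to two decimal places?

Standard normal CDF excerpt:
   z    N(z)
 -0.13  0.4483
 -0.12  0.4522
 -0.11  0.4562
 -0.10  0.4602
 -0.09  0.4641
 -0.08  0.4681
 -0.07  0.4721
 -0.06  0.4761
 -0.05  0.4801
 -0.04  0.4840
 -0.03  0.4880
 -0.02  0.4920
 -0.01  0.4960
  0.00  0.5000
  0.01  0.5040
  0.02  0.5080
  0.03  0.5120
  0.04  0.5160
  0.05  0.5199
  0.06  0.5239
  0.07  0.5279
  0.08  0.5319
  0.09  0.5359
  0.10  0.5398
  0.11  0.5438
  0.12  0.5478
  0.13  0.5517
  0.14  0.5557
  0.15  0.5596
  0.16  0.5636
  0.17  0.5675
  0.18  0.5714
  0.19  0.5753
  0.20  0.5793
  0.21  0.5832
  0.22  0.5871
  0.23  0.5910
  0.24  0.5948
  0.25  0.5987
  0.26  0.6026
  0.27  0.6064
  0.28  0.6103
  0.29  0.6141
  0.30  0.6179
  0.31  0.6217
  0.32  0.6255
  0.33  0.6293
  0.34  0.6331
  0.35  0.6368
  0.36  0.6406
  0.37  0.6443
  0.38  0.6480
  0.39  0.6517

$78.00

σ√T = 0.46·√1 = 0.4600
d₁ = [ln(400/390) + (0.084 − 0.053 + 0.46²/2)·1] / 0.4600 = [0.0253 + 0.1368] / 0.4600 = 0.3524 ≈ 0.35
d₂ = d₁ − σ√T = 0.3524 − 0.4600 = -0.1076 ≈ -0.11
e^(−qT) = e^(−0.053·1) = 0.9484;  e^(−rT) = e^(−0.084·1) = 0.9194
C = 400·0.9484·N(0.35) − 390·0.9194·N(-0.11) = 400·0.9484·0.6368 − 390·0.9194·0.4562 = 241.5764 − 163.5778 = 77.9986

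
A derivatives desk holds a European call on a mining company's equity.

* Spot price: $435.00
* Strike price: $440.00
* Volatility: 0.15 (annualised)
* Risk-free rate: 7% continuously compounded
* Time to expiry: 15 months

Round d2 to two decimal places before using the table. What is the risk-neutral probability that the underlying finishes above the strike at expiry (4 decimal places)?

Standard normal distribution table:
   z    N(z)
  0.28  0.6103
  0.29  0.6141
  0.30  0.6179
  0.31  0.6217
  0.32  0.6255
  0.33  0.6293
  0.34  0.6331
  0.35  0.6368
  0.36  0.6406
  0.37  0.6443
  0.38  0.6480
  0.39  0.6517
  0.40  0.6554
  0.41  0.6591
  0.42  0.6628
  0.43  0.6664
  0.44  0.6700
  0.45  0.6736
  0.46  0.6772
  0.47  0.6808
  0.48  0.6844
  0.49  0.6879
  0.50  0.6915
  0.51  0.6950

0.6443

σ√T = 0.15 × 1.1180 = 0.1677
d₁ = [ln(435/440) + (0.07 + ½·0.15²)·1.25] / (σ√T) = (-0.0114 + 0.1016) / 0.1677 = 0.5375 → 0.54
d₂ = 0.5375 − 0.1677 = 0.3697 → 0.37
Pr(exercise) under Q = N(d₂) = 0.6443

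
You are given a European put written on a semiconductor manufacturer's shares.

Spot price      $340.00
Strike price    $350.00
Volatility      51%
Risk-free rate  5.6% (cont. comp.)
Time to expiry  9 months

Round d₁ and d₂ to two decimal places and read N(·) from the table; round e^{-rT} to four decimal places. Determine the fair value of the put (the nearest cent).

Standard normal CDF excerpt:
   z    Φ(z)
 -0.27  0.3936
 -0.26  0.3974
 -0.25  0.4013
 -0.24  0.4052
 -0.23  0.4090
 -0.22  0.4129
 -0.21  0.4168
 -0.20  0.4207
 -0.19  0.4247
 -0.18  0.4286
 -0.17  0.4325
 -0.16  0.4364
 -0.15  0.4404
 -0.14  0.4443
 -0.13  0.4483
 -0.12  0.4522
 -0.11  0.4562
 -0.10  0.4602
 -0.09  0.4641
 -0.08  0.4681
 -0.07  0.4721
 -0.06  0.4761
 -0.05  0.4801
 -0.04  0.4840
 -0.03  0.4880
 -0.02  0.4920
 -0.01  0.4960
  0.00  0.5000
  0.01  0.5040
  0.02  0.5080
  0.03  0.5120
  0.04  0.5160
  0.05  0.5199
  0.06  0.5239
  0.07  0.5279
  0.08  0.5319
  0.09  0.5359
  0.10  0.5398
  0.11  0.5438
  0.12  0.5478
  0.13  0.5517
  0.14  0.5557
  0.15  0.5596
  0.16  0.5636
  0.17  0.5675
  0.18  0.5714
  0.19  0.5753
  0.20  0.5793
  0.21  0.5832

σ√T = 0.51 × 0.8660 = 0.4417
d₁ = [ln(340/350) + (0.056 + ½·0.51²)·0.75] / (σ√T) = (-0.0290 + 0.1395) / 0.4417 = 0.2503 ⇒ 0.25
d₂ = 0.2503 − 0.4417 = -0.1914 ⇒ -0.19
exp(−rT) = exp(−0.056·0.75) = 0.9589
N(−d₂) = N(0.19) = 0.5753;  N(−d₁) = N(-0.25) = 0.4013
P = 350·0.9589·0.5753 − 340·0.4013 = 193.0793 − 136.4420 = 56.6373

$56.64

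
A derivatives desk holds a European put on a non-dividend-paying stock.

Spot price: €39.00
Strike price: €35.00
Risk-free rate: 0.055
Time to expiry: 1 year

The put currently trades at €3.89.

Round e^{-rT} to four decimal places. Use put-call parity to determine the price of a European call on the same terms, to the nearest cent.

€9.76

exp(−rT) = exp(−0.055·1) = 0.9465
Put-call parity: C − P = S − K·e^(−rT) = 39 − 35·0.9465 = 39 − 33.1275 = 5.8725
C = P + (C − P) = 3.89 + (5.8725) = 9.7625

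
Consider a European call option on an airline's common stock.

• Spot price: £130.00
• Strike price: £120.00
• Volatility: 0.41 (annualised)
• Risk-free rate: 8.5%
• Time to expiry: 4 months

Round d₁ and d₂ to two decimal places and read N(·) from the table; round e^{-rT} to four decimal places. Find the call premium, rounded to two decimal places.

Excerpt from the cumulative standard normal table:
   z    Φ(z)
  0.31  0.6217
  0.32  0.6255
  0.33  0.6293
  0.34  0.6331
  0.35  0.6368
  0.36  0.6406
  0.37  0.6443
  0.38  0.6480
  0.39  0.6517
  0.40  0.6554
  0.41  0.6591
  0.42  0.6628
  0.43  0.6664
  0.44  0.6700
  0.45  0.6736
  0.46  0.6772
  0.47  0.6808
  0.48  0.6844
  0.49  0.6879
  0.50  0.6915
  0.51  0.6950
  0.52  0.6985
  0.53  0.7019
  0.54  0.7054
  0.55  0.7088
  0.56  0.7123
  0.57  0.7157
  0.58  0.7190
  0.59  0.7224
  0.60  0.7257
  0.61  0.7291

£19.62

σ√T = 0.41 × 0.5774 = 0.2367
d₁ = [ln(130/120) + (0.085 + 0.41²/2)·0.3333] / 0.2367 = [0.0800 + 0.0563] / 0.2367 = 0.5762 ⇒ 0.58
d₂ = d₁ − σ√T = 0.5762 − 0.2367 = 0.3395 ⇒ 0.34
e^(−rT) = e^(−0.085·0.3333) = 0.9721
C = 130·N(0.58) − 120·0.9721·N(0.34) = 130·0.7190 − 120·0.9721·0.6331 = 93.4700 − 73.8524 = 19.6176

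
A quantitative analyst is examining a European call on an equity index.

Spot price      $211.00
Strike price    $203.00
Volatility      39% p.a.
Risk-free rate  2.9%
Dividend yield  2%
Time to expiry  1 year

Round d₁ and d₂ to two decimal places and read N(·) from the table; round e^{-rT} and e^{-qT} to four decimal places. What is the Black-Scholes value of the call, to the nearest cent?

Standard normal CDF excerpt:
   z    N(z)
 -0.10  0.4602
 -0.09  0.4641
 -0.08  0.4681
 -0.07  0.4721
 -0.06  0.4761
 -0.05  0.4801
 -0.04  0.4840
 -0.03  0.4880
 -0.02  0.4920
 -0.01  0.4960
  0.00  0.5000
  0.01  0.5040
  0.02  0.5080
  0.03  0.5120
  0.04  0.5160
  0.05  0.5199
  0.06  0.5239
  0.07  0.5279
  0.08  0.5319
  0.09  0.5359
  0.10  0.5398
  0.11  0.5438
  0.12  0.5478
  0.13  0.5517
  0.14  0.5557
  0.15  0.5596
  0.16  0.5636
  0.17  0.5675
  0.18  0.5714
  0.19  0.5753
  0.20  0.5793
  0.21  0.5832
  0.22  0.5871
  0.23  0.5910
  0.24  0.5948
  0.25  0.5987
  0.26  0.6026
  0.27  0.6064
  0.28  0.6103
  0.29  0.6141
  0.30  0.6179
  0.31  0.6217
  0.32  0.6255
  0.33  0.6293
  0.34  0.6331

$36.27

σ√T = 0.39·√1 = 0.3900
ln(S/K) + (r − q + σ²/2)T = ln(211/203) + (0.029 − 0.02 + 0.39²/2)·1 = 0.0387 + 0.0851 = 0.1237
d₁ = 0.1237 / 0.3900 = 0.3172 ≈ 0.32
d₂ = d₁ − σ√T = 0.3172 − 0.3900 = -0.0728 ≈ -0.07
e^(−qT) = e^(−0.02·1) = 0.9802;  e^(−rT) = e^(−0.029·1) = 0.9714
N(d₁) = N(0.32) = 0.6255;  N(d₂) = N(-0.07) = 0.4721
C = 211·0.9802·0.6255 − 203·0.9714·0.4721 = 129.3673 − 93.0954 = 36.2719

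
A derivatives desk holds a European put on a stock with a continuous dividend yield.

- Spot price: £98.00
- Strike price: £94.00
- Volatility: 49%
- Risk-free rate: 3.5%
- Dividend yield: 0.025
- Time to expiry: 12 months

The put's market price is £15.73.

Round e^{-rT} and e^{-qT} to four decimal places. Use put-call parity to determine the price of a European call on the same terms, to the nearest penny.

exp(−qT) = exp(−0.025·1) = 0.9753;  exp(−rT) = exp(−0.035·1) = 0.9656
Put-call parity: C − P = S·e^(−qT) − K·e^(−rT) = 98·0.9753 − 94·0.9656 = 95.5794 − 90.7664 = 4.8130
C = P + (C − P) = 15.73 + (4.8130) = 20.5430

£20.54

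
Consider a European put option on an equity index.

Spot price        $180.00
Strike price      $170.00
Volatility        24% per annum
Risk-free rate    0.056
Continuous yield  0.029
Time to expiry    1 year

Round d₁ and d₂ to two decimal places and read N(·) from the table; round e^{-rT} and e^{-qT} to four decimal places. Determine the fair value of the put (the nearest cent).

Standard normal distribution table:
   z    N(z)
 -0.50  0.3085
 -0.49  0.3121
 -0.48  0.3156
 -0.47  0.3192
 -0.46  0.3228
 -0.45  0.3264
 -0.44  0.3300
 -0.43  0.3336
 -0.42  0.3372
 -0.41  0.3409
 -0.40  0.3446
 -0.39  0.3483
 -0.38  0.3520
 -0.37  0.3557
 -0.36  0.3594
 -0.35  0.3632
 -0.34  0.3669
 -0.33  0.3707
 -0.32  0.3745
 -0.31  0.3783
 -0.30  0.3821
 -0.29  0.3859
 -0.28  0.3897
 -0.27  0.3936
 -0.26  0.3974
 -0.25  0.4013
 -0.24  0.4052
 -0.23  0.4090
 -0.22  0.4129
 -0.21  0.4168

$9.93

T = 1;  σ√T = 0.2400
d₁ = [ln(180/170) + (0.056 − 0.029 + 0.24²/2)·1] / 0.2400 = [0.0572 + 0.0558] / 0.2400 = 0.4707 ⇒ 0.47
d₂ = d₁ − σ√T = 0.4707 − 0.2400 = 0.2307 ⇒ 0.23
exp(−qT) = exp(−0.029·1) = 0.9714;  exp(−rT) = exp(−0.056·1) = 0.9455
N(−d₂) = N(-0.23) = 0.4090;  N(−d₁) = N(-0.47) = 0.3192
P = 170·0.9455·0.4090 − 180·0.9714·0.3192 = 65.7406 − 55.8128 = 9.9279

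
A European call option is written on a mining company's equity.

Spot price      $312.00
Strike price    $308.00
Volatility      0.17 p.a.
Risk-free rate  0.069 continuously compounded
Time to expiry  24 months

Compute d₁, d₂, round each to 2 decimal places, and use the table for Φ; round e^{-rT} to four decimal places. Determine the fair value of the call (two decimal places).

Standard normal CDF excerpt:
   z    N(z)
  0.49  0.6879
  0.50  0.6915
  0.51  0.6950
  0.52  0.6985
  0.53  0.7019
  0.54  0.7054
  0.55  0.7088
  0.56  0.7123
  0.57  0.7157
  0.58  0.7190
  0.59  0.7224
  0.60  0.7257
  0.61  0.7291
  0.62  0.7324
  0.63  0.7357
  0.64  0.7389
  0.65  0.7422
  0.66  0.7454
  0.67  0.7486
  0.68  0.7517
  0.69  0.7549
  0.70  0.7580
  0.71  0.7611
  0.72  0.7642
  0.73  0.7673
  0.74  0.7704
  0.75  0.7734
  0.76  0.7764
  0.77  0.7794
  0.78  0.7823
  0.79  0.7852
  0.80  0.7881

$54.83

σ√T = 0.17·√2 = 0.2404
ln(S/K) + (r + σ²/2)T = ln(312/308) + (0.069 + 0.17²/2)·2 = 0.0129 + 0.1669 = 0.1798
d₁ = 0.1798 / 0.2404 = 0.7479 ≈ 0.75
d₂ = d₁ − σ√T = 0.7479 − 0.2404 = 0.5075 ≈ 0.51
exp(−rT) = exp(−0.069·2) = 0.8711
N(d₁) = N(0.75) = 0.7734;  N(d₂) = N(0.51) = 0.6950
C = 312·0.7734 − 308·0.8711·0.6950 = 241.3008 − 186.4677 = 54.8331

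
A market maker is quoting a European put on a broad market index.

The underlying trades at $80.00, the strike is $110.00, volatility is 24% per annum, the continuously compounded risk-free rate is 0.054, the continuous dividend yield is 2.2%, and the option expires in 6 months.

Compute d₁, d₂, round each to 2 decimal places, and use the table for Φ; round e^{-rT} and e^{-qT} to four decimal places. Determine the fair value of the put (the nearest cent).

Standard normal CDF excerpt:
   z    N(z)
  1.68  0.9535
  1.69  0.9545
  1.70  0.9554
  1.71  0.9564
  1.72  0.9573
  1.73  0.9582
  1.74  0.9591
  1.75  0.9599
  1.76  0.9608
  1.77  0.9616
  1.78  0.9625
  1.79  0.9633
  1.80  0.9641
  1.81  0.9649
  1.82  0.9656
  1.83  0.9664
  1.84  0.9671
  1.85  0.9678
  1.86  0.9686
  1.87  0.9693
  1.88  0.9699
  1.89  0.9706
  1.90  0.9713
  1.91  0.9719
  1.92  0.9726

σ√T = 0.24 × 0.7071 = 0.1697
d₁ = [ln(80/110) + (0.054 − 0.022 + ½·0.24²)·0.5] / (σ√T) = (-0.3185 + 0.0304) / 0.1697 = -1.6974 → -1.70
d₂ = -1.6974 − 0.1697 = -1.8671 → -1.87
e^(−qT) = e^(−0.022·0.5) = 0.9891;  e^(−rT) = e^(−0.054·0.5) = 0.9734
N(−d₂) = N(1.87) = 0.9693;  N(−d₁) = N(1.70) = 0.9554
P = 110·0.9734·0.9693 − 80·0.9891·0.9554 = 103.7868 − 75.5989 = 28.1879

$28.19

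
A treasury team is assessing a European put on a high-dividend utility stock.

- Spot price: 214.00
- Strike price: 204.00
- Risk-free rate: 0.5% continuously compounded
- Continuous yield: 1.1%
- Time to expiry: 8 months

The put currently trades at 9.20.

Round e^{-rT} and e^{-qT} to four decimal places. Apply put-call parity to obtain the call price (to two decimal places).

18.31

e^(−qT) = e^(−0.011·0.6667) = 0.9927;  e^(−rT) = e^(−0.005·0.6667) = 0.9967
Put-call parity: C − P = S·e^(−qT) − K·e^(−rT) = 214·0.9927 − 204·0.9967 = 212.4378 − 203.3268 = 9.1110
C = P + (C − P) = 9.20 + (9.1110) = 18.3110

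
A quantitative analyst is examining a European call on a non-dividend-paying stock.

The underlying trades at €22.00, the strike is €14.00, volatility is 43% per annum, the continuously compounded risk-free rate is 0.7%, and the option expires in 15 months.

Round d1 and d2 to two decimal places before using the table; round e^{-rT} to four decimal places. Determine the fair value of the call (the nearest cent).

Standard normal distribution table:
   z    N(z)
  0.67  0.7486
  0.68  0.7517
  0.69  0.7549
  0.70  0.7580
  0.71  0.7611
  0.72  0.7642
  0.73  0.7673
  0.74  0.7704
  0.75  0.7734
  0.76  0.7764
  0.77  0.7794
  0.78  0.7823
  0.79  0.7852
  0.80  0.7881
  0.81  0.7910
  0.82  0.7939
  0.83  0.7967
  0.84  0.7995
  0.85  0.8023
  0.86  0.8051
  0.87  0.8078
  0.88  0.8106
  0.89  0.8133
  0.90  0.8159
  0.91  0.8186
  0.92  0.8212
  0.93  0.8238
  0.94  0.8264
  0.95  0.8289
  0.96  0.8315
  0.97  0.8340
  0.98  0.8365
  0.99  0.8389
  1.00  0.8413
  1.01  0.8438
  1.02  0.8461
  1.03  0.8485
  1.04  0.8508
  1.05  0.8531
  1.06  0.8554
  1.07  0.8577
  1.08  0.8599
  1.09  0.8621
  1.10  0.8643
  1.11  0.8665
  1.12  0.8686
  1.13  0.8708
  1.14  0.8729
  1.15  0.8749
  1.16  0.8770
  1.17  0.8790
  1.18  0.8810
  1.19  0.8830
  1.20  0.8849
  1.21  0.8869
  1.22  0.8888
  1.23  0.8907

σ√T = 0.43·√1.25 = 0.4808
d₁ = [ln(22/14) + (0.007 + ½·0.43²)·1.25] / (σ√T) = (0.4520 + 0.1243) / 0.4808 = 1.1987 ⇒ 1.20
d₂ = 1.1987 − 0.4808 = 0.7180 ⇒ 0.72
e^(−rT) = e^(−0.007·1.25) = 0.9913
N(d₁) = N(1.20) = 0.8849;  N(d₂) = N(0.72) = 0.7642
C = 22·0.8849 − 14·0.9913·0.7642 = 19.4678 − 10.6057 = 8.8621

€8.86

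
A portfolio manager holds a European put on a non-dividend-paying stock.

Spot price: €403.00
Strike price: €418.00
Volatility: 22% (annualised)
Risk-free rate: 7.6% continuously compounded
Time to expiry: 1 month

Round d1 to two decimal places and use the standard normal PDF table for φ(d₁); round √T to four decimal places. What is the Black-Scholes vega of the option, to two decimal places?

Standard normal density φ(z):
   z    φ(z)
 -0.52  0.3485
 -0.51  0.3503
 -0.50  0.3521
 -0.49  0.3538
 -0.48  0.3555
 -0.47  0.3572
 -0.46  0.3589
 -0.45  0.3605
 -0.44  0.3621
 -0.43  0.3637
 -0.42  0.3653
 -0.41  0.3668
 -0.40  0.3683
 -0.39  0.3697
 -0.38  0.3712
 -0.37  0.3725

42.13

σ√T = 0.22·√0.08333 = 0.0635
ln(S/K) + (r + σ²/2)T = ln(403/418) + (0.076 + 0.22²/2)·0.08333 = -0.0365 + 0.0083 = -0.0282
d₁ = -0.0282 / 0.0635 = -0.4440 ⇒ -0.44
√T = √0.08333 = 0.2887
φ(d₁) = φ(-0.44) = 0.3621
vega = S·φ(d₁)·√T = 403·0.3621·0.2887 = 42.1289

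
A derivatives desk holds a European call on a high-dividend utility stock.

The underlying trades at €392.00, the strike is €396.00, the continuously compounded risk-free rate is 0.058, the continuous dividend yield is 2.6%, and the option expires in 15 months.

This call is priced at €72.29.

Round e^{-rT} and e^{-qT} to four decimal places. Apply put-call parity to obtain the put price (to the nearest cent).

e^(−qT) = e^(−0.026·1.25) = 0.9680;  e^(−rT) = e^(−0.058·1.25) = 0.9301
Put-call parity: C − P = S·e^(−qT) − K·e^(−rT) = 392·0.9680 − 396·0.9301 = 379.4560 − 368.3196 = 11.1364
P = C − (C − P) = 72.29 − (11.1364) = 61.1536

€61.15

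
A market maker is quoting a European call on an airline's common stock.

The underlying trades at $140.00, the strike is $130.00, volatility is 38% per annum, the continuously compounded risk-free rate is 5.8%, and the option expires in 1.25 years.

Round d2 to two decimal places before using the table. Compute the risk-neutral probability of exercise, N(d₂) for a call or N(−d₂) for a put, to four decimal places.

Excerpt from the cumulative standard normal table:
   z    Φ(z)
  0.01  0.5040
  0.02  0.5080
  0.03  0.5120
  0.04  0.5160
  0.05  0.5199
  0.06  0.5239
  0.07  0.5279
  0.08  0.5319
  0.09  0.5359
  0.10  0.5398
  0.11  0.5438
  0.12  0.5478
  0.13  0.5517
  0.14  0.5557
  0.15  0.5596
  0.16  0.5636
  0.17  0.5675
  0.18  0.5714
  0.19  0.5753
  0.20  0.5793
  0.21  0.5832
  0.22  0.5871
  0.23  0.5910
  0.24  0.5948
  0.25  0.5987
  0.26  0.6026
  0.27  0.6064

σ√T = 0.38·√1.25 = 0.4249
d₁ = [ln(140/130) + (0.058 + 0.38²/2)·1.25] / 0.4249 = [0.0741 + 0.1628] / 0.4249 = 0.5575 which rounds to 0.56
d₂ = d₁ − σ√T = 0.5575 − 0.4249 = 0.1327 which rounds to 0.13
Risk-neutral Pr[S_T > K] = N(d₂) = N(0.13) = 0.5517

0.5517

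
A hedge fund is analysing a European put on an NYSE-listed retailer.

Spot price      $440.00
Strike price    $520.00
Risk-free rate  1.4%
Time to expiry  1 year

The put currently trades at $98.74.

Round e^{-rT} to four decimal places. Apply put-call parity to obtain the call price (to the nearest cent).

exp(−rT) = exp(−0.014·1) = 0.9861
Put-call parity: C − P = S − K·e^(−rT) = 440 − 520·0.9861 = 440 − 512.7720 = -72.7720
C = P + (C − P) = 98.74 + (-72.7720) = 25.9680

$25.97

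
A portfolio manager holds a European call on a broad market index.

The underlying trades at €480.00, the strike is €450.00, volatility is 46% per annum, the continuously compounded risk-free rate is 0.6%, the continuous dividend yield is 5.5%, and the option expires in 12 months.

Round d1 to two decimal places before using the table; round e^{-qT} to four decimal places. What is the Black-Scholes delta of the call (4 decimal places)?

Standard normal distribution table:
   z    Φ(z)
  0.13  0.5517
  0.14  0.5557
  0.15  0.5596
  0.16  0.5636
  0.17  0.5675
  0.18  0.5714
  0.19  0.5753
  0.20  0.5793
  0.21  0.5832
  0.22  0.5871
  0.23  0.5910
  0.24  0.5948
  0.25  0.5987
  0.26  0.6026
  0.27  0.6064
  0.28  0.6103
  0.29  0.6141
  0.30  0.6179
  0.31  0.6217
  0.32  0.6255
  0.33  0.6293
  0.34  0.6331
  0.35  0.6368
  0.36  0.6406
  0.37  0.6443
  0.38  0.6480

σ√T = 0.46 × 1.0000 = 0.4600
d₁ = [ln(480/450) + (0.006 − 0.055 + 0.46²/2)·1] / 0.4600 = [0.0645 + 0.0568] / 0.4600 = 0.2638 which rounds to 0.26
N(d₁) = N(0.26) = 0.6026
Δ_call = e^(−qT)·N(d₁) = 0.9465·0.6026 = 0.5704

0.5704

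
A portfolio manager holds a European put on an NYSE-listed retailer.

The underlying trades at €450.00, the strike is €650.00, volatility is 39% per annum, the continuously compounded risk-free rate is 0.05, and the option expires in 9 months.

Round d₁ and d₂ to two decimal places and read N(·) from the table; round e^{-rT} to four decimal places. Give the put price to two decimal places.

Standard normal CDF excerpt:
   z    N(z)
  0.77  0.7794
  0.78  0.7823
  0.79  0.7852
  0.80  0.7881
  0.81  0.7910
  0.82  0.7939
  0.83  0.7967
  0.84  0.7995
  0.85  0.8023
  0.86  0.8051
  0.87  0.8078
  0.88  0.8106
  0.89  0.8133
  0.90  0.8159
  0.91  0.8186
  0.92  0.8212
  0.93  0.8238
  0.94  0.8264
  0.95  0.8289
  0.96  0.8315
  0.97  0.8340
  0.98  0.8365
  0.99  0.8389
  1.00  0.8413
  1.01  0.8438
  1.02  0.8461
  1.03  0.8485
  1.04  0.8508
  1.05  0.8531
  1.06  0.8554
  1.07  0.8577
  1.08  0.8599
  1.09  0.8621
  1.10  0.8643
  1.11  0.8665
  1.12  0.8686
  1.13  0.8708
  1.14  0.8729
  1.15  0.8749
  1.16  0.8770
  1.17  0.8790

€191.81

T = 0.75;  σ√T = 0.3377
d₁ = [ln(450/650) + (0.05 + ½·0.39²)·0.75] / (σ√T) = (-0.3677 + 0.0945) / 0.3377 = -0.8088 ⇒ -0.81
d₂ = -0.8088 − 0.3377 = -1.1466 ⇒ -1.15
exp(−rT) = exp(−0.05·0.75) = 0.9632
N(−d₂) = N(1.15) = 0.8749;  N(−d₁) = N(0.81) = 0.7910
P = 650·0.9632·0.8749 − 450·0.7910 = 547.7574 − 355.9500 = 191.8074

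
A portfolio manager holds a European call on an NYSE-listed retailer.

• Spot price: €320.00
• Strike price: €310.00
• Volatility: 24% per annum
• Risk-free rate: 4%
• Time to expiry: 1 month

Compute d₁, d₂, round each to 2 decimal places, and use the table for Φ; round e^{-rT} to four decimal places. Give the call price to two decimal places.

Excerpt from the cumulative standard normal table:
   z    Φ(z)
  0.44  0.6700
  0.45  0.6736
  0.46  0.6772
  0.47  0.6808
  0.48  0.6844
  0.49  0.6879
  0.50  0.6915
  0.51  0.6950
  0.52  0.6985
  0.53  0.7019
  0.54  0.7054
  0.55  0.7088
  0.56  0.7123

σ√T = 0.24·√0.08333 = 0.0693
ln(S/K) + (r + σ²/2)T = ln(320/310) + (0.04 + 0.24²/2)·0.08333 = 0.0317 + 0.0057 = 0.0375
d₁ = 0.0375 / 0.0693 = 0.5410 ≈ 0.54
d₂ = d₁ − σ√T = 0.5410 − 0.0693 = 0.4717 ≈ 0.47
e^(−rT) = e^(−0.04·0.08333) = 0.9967
N(d₁) = N(0.54) = 0.7054;  N(d₂) = N(0.47) = 0.6808
C = 320·0.7054 − 310·0.9967·0.6808 = 225.7280 − 210.3515 = 15.3765

€15.38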